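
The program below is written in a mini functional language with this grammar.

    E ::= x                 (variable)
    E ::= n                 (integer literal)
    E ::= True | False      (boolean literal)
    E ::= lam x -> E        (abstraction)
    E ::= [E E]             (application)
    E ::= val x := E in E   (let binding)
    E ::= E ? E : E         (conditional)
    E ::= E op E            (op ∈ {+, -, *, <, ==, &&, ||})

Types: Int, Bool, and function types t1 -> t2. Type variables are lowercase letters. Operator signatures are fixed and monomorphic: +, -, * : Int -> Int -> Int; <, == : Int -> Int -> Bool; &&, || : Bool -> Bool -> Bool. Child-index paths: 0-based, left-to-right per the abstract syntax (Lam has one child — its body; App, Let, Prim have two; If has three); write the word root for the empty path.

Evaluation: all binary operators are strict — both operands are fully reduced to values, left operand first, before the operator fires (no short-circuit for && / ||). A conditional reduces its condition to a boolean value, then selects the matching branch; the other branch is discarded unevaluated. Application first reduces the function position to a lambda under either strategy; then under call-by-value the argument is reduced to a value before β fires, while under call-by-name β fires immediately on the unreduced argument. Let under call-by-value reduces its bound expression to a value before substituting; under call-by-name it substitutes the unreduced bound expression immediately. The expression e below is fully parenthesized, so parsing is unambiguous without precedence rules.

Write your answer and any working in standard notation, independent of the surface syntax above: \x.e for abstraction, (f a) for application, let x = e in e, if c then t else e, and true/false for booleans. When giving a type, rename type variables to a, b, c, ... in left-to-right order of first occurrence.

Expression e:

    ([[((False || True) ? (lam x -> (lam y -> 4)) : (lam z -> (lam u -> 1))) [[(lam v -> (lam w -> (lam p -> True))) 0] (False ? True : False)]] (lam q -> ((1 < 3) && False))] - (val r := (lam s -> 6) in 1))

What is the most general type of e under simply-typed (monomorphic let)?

Answer: Int

Trace:
  unify Bool ~ Bool
  unify Bool ~ Bool
  unify Bool ~ Bool
\y._ : b -> Int
\x._ : a -> b -> Int
\u._ : d -> Int
\z._ : c -> d -> Int
  unify a -> b -> Int ~ c -> d -> Int
  unify a ~ c
  unify b -> Int ~ d -> Int
  unify b ~ d
  unify Int ~ Int
\p._ : g -> Bool
\w._ : f -> g -> Bool
\v._ : e -> f -> g -> Bool
  unify e -> f -> g -> Bool ~ Int -> h
  unify e ~ Int
  unify f -> g -> Bool ~ h
_ _ : f -> g -> Bool
  unify Bool ~ Bool
  unify Bool ~ Bool
  unify f -> g -> Bool ~ Bool -> i
  unify f ~ Bool
  unify g -> Bool ~ i
_ _ : g -> Bool
  unify c -> d -> Int ~ (g -> Bool) -> j
  unify c ~ g -> Bool
  unify d -> Int ~ j
_ _ : d -> Int
  unify Int ~ Int
  unify Int ~ Int
  unify Bool ~ Bool
  unify Bool ~ Bool
\q._ : k -> Bool
  unify d -> Int ~ (k -> Bool) -> l
  unify d ~ k -> Bool
  unify Int ~ l
_ _ : Int
  unify Int ~ Int
\s._ : m -> Int
let r : m -> Int
  unify Int ~ Int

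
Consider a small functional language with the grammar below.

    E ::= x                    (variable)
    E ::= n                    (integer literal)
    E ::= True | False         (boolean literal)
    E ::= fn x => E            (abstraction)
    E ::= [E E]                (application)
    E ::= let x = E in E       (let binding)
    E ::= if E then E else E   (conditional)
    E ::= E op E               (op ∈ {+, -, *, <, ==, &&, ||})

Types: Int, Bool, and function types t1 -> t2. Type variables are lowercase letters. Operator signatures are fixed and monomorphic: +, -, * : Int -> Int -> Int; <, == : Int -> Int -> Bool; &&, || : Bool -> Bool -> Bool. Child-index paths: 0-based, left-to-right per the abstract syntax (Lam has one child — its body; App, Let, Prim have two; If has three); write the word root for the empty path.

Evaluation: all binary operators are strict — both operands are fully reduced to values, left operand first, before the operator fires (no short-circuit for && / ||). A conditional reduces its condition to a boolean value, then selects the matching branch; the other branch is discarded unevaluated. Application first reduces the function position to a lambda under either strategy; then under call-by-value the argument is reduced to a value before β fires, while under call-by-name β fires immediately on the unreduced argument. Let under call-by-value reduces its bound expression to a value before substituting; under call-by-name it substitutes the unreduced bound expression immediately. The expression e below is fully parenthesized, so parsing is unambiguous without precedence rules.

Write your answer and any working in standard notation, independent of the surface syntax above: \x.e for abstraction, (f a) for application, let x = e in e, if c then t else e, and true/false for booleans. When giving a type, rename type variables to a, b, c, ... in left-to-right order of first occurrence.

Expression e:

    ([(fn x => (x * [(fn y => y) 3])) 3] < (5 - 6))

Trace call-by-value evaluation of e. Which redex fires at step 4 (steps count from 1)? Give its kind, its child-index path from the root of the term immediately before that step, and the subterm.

Answer: delta at 1 : (5 - 6)

Working:
step 0: (((\x.(x * ((\y.y) 3))) 3) < (5 - 6))
step 1: [beta@0] ((3 * ((\y.y) 3)) < (5 - 6))
step 2: [beta@0.1] ((3 * 3) < (5 - 6))
step 3: [delta@0] (9 < (5 - 6))
step 4: [delta@1] (9 < -1)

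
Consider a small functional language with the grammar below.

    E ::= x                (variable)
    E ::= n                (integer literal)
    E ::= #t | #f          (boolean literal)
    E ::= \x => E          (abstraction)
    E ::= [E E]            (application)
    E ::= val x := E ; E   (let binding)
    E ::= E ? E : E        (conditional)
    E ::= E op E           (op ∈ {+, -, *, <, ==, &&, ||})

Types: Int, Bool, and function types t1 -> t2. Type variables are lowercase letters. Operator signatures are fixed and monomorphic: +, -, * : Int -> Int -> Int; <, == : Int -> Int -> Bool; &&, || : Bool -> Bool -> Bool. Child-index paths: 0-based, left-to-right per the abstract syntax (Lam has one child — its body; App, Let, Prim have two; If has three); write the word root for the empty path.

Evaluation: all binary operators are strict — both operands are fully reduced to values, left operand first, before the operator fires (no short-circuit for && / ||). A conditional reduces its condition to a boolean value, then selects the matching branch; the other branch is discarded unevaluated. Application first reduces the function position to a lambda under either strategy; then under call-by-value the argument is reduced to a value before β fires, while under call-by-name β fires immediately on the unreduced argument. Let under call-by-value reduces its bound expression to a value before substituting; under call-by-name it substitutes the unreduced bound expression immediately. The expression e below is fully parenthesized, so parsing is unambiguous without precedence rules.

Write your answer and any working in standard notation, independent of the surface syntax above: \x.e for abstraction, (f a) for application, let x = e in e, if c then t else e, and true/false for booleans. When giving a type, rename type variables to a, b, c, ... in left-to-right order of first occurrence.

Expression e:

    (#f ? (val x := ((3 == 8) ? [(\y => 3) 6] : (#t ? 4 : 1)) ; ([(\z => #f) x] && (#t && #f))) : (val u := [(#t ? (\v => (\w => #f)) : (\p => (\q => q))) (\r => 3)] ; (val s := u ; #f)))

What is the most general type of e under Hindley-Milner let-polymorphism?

Trace:
  unify Bool ~ Bool
  unify Int ~ Int
  unify Int ~ Int
  unify Bool ~ Bool
\y._ : a -> Int
  unify a -> Int ~ Int -> b
  unify a ~ Int
  unify Int ~ b
_ _ : Int
  unify Bool ~ Bool
  unify Int ~ Int
  unify Int ~ Int
let x : Int
\z._ : c -> Bool
x : Int
  unify c -> Bool ~ Int -> d
  unify c ~ Int
  unify Bool ~ d
_ _ : Bool
  unify Bool ~ Bool
  unify Bool ~ Bool
  unify Bool ~ Bool
  unify Bool ~ Bool
  unify Bool ~ Bool
\w._ : f -> Bool
\v._ : e -> f -> Bool
q : h
\q._ : h -> h
\p._ : g -> h -> h
  unify e -> f -> Bool ~ g -> h -> h
  unify e ~ g
  unify f -> Bool ~ h -> h
  unify f ~ h
  unify Bool ~ h
\r._ : i -> Int
  unify g -> Bool -> Bool ~ (i -> Int) -> j
  unify g ~ i -> Int
  unify Bool -> Bool ~ j
_ _ : Bool -> Bool
let u : Bool -> Bool
u : Bool -> Bool
let s : Bool -> Bool
  unify Bool ~ Bool

Answer: Bool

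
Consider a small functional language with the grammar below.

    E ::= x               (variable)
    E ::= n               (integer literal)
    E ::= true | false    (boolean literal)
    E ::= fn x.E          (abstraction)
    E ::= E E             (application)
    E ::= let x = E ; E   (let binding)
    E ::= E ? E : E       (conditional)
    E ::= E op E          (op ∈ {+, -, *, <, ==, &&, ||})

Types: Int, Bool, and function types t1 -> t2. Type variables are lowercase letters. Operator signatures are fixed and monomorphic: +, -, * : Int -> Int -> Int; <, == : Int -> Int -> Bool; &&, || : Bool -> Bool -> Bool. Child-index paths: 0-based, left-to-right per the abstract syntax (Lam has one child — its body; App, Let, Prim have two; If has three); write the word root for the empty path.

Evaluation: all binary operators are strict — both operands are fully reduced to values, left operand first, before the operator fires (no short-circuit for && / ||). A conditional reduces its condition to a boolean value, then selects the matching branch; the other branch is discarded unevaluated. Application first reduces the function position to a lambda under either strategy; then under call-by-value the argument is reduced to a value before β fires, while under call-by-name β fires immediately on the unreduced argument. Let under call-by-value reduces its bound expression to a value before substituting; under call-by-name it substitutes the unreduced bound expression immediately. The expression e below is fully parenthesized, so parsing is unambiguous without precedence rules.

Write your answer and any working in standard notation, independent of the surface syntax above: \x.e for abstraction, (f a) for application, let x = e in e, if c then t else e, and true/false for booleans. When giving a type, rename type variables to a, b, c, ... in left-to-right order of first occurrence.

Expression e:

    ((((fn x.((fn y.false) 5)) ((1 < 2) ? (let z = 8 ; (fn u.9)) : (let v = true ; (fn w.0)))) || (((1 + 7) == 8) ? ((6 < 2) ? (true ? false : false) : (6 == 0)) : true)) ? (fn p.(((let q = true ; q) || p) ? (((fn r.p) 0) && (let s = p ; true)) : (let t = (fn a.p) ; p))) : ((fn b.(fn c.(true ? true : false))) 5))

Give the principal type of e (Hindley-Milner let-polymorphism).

Derivation:
\y._ : b -> Bool
  unify b -> Bool ~ Int -> c
  unify b ~ Int
  unify Bool ~ c
_ _ : Bool
\x._ : a -> Bool
  unify Int ~ Int
  unify Int ~ Int
  unify Bool ~ Bool
let z : Int
\u._ : d -> Int
let v : Bool
\w._ : e -> Int
  unify d -> Int ~ e -> Int
  unify d ~ e
  unify Int ~ Int
  unify a -> Bool ~ (e -> Int) -> f
  unify a ~ e -> Int
  unify Bool ~ f
_ _ : Bool
  unify Bool ~ Bool
  unify Int ~ Int
  unify Int ~ Int
  unify Int ~ Int
  unify Int ~ Int
  unify Bool ~ Bool
  unify Int ~ Int
  unify Int ~ Int
  unify Bool ~ Bool
  unify Bool ~ Bool
  unify Bool ~ Bool
  unify Int ~ Int
  unify Int ~ Int
  unify Bool ~ Bool
  unify Bool ~ Bool
  unify Bool ~ Bool
  unify Bool ~ Bool
let q : Bool
q : Bool
  unify Bool ~ Bool
p : g
  unify g ~ Bool
  unify Bool ~ Bool
p : Bool
\r._ : h -> Bool
  unify h -> Bool ~ Int -> i
  unify h ~ Int
  unify Bool ~ i
_ _ : Bool
  unify Bool ~ Bool
p : Bool
let s : Bool
  unify Bool ~ Bool
p : Bool
\a._ : j -> Bool
let t : forall. j -> Bool
p : Bool
  unify Bool ~ Bool
\p._ : Bool -> Bool
  unify Bool ~ Bool
  unify Bool ~ Bool
\c._ : l -> Bool
\b._ : k -> l -> Bool
  unify k -> l -> Bool ~ Int -> m
  unify k ~ Int
  unify l -> Bool ~ m
_ _ : l -> Bool
  unify Bool -> Bool ~ l -> Bool
  unify Bool ~ l
  unify Bool ~ Bool

Answer: Bool -> Bool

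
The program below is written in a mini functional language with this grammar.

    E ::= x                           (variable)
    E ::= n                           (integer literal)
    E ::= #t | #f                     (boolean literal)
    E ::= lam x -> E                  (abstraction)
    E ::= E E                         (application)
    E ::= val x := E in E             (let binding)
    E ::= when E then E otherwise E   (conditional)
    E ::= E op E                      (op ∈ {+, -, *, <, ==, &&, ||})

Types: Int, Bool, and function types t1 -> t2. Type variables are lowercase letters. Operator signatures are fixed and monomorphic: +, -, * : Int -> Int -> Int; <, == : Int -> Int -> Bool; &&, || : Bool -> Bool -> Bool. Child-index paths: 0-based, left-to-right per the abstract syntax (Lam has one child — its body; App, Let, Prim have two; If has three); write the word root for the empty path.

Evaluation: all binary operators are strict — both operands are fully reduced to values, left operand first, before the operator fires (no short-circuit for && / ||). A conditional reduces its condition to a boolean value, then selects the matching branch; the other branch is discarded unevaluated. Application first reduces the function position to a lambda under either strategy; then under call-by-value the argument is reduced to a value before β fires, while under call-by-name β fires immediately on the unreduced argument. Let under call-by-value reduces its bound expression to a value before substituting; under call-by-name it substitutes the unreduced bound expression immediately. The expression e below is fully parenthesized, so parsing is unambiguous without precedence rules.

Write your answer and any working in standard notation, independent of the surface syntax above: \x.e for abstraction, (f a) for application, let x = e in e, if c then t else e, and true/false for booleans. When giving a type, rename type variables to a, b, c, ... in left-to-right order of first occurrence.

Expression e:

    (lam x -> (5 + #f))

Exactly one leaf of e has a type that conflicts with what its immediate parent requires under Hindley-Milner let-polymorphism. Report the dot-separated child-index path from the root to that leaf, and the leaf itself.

Answer: 0.1 : false

Working:
  unify Int ~ Int
  unify Bool ~ Int
  FAIL: mismatch Bool ~ Int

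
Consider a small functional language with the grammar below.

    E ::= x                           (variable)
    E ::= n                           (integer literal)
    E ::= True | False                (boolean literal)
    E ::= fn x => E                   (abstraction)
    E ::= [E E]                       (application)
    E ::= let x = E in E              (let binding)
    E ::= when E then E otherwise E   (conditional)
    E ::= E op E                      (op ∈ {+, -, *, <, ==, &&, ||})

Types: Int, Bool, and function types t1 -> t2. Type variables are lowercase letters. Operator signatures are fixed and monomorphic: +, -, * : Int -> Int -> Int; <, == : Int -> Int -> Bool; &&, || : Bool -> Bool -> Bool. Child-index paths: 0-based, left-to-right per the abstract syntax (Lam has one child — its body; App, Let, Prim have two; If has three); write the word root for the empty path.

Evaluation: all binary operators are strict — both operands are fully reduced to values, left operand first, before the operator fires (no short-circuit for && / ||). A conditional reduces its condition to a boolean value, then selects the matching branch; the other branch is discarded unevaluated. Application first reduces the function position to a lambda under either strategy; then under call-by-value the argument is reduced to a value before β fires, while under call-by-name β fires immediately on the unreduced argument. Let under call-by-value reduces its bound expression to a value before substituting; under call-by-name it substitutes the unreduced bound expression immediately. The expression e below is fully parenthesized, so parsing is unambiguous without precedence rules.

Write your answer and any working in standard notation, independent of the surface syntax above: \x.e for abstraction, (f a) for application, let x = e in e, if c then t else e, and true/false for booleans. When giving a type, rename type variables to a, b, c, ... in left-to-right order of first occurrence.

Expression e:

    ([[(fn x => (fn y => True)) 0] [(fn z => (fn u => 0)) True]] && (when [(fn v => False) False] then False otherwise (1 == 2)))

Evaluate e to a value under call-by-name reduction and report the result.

Trace:
step 0: ((((\x.(\y.true)) 0) ((\z.(\u.0)) true)) && (if ((\v.false) false) then false else (1 == 2)))
step 1: [beta@0.0] (((\y.true) ((\z.(\u.0)) true)) && (if ((\v.false) false) then false else (1 == 2)))
step 2: [beta@0] (true && (if ((\v.false) false) then false else (1 == 2)))
step 3: [beta@1.0] (true && (if false then false else (1 == 2)))
step 4: [if@1] (true && (1 == 2))
step 5: [delta@1] (true && false)
step 6: [delta@root] false

Answer: false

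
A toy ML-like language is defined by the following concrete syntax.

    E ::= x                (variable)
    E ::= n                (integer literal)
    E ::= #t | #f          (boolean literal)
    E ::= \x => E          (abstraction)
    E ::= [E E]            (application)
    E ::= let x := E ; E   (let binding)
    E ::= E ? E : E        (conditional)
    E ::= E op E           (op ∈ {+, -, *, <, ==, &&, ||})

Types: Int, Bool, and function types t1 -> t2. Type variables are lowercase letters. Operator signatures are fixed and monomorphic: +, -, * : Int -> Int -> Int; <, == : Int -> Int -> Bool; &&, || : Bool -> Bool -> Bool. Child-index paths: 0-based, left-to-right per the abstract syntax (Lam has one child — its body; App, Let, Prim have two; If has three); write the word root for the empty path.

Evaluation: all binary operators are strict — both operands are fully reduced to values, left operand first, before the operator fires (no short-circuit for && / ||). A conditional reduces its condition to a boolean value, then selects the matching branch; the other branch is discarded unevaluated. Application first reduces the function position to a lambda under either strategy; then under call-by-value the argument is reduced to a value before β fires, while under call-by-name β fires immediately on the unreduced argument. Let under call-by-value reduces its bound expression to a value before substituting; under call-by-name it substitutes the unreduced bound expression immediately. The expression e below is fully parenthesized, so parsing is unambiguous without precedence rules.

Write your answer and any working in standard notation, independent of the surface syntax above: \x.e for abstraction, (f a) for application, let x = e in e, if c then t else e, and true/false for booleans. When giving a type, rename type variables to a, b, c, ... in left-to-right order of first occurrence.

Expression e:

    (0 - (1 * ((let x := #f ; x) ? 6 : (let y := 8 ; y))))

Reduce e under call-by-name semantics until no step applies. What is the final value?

Answer: -8

Derivation:
step 0: (0 - (1 * (if (let x = false in x) then 6 else (let y = 8 in y))))
step 1: [let@1.1.0] (0 - (1 * (if false then 6 else (let y = 8 in y))))
step 2: [if@1.1] (0 - (1 * (let y = 8 in y)))
step 3: [let@1.1] (0 - (1 * 8))
step 4: [delta@1] (0 - 8)
step 5: [delta@root] -8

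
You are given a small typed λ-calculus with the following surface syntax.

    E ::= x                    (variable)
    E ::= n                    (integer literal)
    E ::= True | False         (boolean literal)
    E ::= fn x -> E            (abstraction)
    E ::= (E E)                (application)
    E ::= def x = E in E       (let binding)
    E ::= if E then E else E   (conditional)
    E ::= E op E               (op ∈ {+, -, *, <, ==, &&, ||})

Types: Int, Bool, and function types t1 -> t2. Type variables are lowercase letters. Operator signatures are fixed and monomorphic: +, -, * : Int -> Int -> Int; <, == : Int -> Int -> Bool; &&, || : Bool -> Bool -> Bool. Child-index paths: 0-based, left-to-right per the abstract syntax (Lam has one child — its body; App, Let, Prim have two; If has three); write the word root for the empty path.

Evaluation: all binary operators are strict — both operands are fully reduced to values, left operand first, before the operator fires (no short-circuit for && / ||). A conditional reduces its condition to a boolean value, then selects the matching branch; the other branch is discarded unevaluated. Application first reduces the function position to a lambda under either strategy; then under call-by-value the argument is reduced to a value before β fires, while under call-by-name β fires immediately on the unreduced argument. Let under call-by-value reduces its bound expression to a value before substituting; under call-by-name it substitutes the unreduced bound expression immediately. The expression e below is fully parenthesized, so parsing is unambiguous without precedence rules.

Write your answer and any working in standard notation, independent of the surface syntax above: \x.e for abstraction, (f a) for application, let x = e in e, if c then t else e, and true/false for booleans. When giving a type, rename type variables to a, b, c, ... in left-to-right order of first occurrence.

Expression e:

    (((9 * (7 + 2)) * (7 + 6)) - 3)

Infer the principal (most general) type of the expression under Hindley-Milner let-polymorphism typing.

Working:
  unify Int ~ Int
  unify Int ~ Int
  unify Int ~ Int
  unify Int ~ Int
  unify Int ~ Int
  unify Int ~ Int
  unify Int ~ Int
  unify Int ~ Int
  unify Int ~ Int
  unify Int ~ Int

Answer: Int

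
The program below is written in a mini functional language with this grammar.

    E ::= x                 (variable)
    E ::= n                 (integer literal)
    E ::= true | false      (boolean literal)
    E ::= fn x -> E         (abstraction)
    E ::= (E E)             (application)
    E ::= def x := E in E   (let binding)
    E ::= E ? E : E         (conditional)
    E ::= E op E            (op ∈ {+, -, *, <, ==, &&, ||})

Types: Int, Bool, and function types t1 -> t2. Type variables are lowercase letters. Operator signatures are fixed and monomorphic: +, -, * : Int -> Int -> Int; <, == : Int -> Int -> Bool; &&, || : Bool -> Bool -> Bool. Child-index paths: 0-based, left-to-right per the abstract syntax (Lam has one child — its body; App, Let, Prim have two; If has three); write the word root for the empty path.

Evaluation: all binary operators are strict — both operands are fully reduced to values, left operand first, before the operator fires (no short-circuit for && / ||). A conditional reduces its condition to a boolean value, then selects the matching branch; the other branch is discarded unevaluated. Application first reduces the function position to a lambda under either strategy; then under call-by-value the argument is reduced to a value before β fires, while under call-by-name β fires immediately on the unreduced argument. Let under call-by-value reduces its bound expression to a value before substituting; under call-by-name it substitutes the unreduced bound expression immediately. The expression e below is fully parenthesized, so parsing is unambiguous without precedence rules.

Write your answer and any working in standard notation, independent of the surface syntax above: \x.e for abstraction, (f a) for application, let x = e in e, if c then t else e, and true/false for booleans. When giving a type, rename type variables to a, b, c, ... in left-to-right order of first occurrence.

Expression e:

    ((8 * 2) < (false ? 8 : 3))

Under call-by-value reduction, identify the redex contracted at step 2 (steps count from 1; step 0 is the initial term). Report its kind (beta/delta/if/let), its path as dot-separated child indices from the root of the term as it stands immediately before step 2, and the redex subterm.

Derivation:
step 0: ((8 * 2) < (if false then 8 else 3))
step 1: [delta@0] (16 < (if false then 8 else 3))
step 2: [if@1] (16 < 3)

Answer: if at 1 : (if false then 8 else 3)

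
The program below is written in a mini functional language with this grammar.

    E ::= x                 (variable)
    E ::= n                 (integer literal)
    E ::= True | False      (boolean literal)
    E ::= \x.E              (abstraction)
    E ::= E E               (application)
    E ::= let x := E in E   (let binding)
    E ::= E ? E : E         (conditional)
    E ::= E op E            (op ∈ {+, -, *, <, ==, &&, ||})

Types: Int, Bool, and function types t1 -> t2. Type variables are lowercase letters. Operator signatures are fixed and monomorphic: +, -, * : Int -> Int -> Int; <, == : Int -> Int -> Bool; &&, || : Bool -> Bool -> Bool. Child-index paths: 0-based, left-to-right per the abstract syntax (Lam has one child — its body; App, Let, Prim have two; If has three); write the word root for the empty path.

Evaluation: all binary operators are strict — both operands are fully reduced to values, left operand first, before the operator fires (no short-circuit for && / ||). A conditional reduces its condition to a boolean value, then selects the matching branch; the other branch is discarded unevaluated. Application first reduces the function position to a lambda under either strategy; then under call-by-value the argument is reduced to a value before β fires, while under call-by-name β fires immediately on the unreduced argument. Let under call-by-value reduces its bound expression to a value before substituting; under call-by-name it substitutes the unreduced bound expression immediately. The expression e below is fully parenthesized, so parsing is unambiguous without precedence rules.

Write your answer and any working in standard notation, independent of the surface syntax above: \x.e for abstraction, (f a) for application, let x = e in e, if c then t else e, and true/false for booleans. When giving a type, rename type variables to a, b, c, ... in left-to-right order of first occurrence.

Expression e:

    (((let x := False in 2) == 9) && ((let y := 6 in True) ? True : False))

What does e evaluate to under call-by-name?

Trace:
step 0: (((let x = false in 2) == 9) && (if (let y = 6 in true) then true else false))
step 1: [let@0.0] ((2 == 9) && (if (let y = 6 in true) then true else false))
step 2: [delta@0] (false && (if (let y = 6 in true) then true else false))
step 3: [let@1.0] (false && (if true then true else false))
step 4: [if@1] (false && true)
step 5: [delta@root] false

Answer: false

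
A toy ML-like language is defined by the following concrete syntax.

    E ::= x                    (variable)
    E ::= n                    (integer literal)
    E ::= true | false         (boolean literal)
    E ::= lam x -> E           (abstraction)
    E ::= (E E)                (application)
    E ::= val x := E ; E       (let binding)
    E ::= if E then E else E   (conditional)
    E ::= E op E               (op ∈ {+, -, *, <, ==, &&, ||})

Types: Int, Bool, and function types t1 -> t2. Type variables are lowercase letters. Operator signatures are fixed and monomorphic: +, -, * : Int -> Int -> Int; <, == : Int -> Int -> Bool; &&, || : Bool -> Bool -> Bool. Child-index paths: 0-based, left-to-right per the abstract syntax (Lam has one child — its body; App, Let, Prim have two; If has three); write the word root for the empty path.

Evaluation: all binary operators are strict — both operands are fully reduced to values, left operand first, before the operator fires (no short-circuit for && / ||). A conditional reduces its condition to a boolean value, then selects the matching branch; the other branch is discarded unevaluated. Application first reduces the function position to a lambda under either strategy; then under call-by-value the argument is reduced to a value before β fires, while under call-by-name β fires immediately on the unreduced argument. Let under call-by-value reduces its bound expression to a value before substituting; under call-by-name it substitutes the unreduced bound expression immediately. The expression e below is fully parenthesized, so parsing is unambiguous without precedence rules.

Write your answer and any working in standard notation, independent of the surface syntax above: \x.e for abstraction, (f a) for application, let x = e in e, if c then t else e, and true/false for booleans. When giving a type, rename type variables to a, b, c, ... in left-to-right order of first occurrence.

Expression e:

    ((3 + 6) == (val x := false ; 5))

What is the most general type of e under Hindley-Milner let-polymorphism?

Answer: Bool

Derivation:
  unify Int ~ Int
  unify Int ~ Int
  unify Int ~ Int
let x : Bool
  unify Int ~ Int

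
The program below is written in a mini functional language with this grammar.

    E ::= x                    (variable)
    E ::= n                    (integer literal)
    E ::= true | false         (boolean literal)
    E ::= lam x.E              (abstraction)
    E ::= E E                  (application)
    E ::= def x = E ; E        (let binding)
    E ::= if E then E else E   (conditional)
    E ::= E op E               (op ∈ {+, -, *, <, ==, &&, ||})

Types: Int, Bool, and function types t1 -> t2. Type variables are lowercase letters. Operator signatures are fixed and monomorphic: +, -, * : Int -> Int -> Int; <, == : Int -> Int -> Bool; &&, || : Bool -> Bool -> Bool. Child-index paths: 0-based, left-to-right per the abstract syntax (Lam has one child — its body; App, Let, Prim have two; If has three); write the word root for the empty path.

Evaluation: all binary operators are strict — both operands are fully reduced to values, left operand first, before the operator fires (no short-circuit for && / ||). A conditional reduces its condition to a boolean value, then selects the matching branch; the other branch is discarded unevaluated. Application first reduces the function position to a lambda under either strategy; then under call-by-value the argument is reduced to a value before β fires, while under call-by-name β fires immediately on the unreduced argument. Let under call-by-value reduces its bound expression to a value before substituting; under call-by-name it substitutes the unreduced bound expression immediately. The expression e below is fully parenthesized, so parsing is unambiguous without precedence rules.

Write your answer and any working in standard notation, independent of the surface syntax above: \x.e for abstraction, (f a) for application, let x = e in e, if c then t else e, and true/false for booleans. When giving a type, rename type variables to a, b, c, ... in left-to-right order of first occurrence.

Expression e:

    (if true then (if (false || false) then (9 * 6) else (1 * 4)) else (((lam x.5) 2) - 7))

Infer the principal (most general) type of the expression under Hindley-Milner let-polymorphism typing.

Derivation:
  unify Bool ~ Bool
  unify Bool ~ Bool
  unify Bool ~ Bool
  unify Bool ~ Bool
  unify Int ~ Int
  unify Int ~ Int
  unify Int ~ Int
  unify Int ~ Int
  unify Int ~ Int
\x._ : a -> Int
  unify a -> Int ~ Int -> b
  unify a ~ Int
  unify Int ~ b
_ _ : Int
  unify Int ~ Int
  unify Int ~ Int
  unify Int ~ Int

Answer: Int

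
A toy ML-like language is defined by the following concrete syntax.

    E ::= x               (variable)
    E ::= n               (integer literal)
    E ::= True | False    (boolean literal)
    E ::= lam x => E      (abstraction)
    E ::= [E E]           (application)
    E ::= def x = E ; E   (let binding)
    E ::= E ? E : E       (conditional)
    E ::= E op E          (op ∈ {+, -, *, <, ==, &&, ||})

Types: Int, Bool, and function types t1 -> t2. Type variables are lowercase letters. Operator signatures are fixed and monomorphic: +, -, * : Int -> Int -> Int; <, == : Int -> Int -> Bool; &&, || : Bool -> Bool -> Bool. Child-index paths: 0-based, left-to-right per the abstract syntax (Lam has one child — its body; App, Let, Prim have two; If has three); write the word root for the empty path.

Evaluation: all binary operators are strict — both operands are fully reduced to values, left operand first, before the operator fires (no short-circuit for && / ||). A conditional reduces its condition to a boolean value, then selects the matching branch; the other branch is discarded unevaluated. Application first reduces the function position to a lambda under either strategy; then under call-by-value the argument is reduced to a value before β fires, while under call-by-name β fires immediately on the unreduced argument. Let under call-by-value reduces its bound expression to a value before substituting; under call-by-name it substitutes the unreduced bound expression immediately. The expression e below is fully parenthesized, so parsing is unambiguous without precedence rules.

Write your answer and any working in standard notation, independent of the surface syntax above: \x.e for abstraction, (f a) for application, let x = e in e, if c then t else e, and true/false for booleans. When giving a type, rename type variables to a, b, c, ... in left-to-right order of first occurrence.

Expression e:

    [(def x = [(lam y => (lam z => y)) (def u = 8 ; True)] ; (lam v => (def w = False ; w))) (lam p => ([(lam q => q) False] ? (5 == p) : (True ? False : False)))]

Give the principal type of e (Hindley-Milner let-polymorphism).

Answer: Bool

Working:
y : a
\z._ : b -> a
\y._ : a -> b -> a
let u : Int
  unify a -> b -> a ~ Bool -> c
  unify a ~ Bool
  unify b -> Bool ~ c
_ _ : b -> Bool
let x : forall. b -> Bool
let w : Bool
w : Bool
\v._ : d -> Bool
q : f
\q._ : f -> f
  unify f -> f ~ Bool -> g
  unify f ~ Bool
  unify Bool ~ g
_ _ : Bool
  unify Bool ~ Bool
  unify Int ~ Int
p : e
  unify e ~ Int
  unify Bool ~ Bool
  unify Bool ~ Bool
  unify Bool ~ Bool
\p._ : Int -> Bool
  unify d -> Bool ~ (Int -> Bool) -> h
  unify d ~ Int -> Bool
  unify Bool ~ h
_ _ : Bool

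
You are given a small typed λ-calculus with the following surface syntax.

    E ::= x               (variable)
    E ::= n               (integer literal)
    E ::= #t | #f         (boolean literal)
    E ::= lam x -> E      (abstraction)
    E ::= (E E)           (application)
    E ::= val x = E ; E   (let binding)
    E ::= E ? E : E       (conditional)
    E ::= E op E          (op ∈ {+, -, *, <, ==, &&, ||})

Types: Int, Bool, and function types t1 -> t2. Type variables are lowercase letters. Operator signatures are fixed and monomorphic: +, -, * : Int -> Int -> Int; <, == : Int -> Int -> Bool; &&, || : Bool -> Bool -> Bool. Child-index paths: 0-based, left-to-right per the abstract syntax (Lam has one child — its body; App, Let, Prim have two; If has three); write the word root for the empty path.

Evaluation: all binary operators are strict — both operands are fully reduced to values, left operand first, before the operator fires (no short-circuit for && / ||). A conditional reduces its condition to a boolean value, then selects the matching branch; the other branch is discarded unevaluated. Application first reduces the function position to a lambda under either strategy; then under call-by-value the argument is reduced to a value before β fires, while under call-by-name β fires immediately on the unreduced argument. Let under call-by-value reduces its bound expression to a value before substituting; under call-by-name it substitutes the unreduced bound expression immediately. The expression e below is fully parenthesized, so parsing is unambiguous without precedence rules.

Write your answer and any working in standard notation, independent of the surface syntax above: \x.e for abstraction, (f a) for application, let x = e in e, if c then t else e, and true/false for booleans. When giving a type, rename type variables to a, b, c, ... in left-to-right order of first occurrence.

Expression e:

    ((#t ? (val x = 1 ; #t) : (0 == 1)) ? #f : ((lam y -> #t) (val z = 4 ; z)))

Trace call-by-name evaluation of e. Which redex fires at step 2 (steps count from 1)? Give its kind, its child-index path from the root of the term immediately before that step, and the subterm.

Answer: let at 0 : (let x = 1 in true)

Derivation:
step 0: (if (if true then (let x = 1 in true) else (0 == 1)) then false else ((\y.true) (let z = 4 in z)))
step 1: [if@0] (if (let x = 1 in true) then false else ((\y.true) (let z = 4 in z)))
step 2: [let@0] (if true then false else ((\y.true) (let z = 4 in z)))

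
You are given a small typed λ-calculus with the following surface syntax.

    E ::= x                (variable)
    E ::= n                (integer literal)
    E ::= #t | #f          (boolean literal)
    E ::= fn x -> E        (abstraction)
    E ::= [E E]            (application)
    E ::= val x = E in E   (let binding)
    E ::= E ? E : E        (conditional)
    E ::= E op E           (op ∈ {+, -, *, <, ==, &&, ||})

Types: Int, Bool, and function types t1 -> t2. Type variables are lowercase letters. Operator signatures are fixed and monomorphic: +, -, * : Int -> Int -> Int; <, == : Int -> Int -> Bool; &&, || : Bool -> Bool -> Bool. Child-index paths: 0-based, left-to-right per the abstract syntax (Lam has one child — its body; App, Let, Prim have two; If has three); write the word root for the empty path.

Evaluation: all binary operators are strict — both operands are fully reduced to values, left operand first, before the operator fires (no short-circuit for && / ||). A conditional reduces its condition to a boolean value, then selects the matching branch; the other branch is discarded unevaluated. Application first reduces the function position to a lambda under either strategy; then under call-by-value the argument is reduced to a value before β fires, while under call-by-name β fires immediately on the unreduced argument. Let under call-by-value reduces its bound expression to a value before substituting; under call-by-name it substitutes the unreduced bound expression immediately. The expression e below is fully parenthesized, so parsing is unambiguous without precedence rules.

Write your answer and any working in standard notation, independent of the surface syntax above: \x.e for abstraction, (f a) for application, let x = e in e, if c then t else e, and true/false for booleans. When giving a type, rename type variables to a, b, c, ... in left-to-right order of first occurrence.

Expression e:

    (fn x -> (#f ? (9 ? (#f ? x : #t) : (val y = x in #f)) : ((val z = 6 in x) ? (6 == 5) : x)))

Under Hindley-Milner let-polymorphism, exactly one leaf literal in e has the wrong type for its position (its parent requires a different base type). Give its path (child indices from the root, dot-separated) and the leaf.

Answer: 0.1.0 : 9

Derivation:
  unify Bool ~ Bool
  unify Int ~ Bool
  FAIL: mismatch Int ~ Bool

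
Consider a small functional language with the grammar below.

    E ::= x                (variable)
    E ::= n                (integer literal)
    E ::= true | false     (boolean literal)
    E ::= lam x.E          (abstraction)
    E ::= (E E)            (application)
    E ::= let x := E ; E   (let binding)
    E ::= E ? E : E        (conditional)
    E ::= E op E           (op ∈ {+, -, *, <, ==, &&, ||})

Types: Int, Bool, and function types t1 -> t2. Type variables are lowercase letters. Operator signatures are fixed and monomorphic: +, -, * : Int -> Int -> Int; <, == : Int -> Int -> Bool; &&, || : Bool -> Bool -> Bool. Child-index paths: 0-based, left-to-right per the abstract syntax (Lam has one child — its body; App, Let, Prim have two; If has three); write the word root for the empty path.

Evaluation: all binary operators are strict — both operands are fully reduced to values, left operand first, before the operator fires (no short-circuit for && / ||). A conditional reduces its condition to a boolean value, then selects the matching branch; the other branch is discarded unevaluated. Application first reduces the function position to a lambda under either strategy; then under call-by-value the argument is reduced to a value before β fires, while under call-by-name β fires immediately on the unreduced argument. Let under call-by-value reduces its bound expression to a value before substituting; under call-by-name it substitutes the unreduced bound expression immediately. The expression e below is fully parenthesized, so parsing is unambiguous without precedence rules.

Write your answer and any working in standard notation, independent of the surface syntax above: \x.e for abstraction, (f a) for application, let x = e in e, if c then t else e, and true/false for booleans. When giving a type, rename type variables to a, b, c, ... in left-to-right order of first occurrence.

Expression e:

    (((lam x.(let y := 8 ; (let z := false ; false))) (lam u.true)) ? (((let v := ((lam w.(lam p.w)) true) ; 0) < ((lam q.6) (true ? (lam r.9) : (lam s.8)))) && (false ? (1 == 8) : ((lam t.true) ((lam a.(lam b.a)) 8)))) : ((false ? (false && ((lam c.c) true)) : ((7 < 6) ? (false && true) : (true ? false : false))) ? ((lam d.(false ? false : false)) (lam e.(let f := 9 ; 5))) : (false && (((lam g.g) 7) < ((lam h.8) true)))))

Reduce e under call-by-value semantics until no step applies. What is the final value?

Answer: false

Derivation:
step 0: (if ((\x.(let y = 8 in (let z = false in false))) (\u.true)) then (((let v = ((\w.(\p.w)) true) in 0) < ((\q.6) (if true then (\r.9) else (\s.8)))) && (if false then (1 == 8) else ((\t.true) ((\a.(\b.a)) 8)))) else (if (if false then (false && ((\c.c) true)) else (if (7 < 6) then (false && true) else (if true then false else false))) then ((\d.(if false then false else false)) (\e.(let f = 9 in 5))) else (false && (((\g.g) 7) < ((\h.8) true)))))
step 1: [beta@0] (if (let y = 8 in (let z = false in false)) then (((let v = ((\w.(\p.w)) true) in 0) < ((\q.6) (if true then (\r.9) else (\s.8)))) && (if false then (1 == 8) else ((\t.true) ((\a.(\b.a)) 8)))) else (if (if false then (false && ((\c.c) true)) else (if (7 < 6) then (false && true) else (if true then false else false))) then ((\d.(if false then false else false)) (\e.(let f = 9 in 5))) else (false && (((\g.g) 7) < ((\h.8) true)))))
step 2: [let@0] (if (let z = false in false) then (((let v = ((\w.(\p.w)) true) in 0) < ((\q.6) (if true then (\r.9) else (\s.8)))) && (if false then (1 == 8) else ((\t.true) ((\a.(\b.a)) 8)))) else (if (if false then (false && ((\c.c) true)) else (if (7 < 6) then (false && true) else (if true then false else false))) then ((\d.(if false then false else false)) (\e.(let f = 9 in 5))) else (false && (((\g.g) 7) < ((\h.8) true)))))
step 3: [let@0] (if false then (((let v = ((\w.(\p.w)) true) in 0) < ((\q.6) (if true then (\r.9) else (\s.8)))) && (if false then (1 == 8) else ((\t.true) ((\a.(\b.a)) 8)))) else (if (if false then (false && ((\c.c) true)) else (if (7 < 6) then (false && true) else (if true then false else false))) then ((\d.(if false then false else false)) (\e.(let f = 9 in 5))) else (false && (((\g.g) 7) < ((\h.8) true)))))
step 4: [if@root] (if (if false then (false && ((\c.c) true)) else (if (7 < 6) then (false && true) else (if true then false else false))) then ((\d.(if false then false else false)) (\e.(let f = 9 in 5))) else (false && (((\g.g) 7) < ((\h.8) true))))
step 5: [if@0] (if (if (7 < 6) then (false && true) else (if true then false else false)) then ((\d.(if false then false else false)) (\e.(let f = 9 in 5))) else (false && (((\g.g) 7) < ((\h.8) true))))
step 6: [delta@0.0] (if (if false then (false && true) else (if true then false else false)) then ((\d.(if false then false else false)) (\e.(let f = 9 in 5))) else (false && (((\g.g) 7) < ((\h.8) true))))
step 7: [if@0] (if (if true then false else false) then ((\d.(if false then false else false)) (\e.(let f = 9 in 5))) else (false && (((\g.g) 7) < ((\h.8) true))))
step 8: [if@0] (if false then ((\d.(if false then false else false)) (\e.(let f = 9 in 5))) else (false && (((\g.g) 7) < ((\h.8) true))))
step 9: [if@root] (false && (((\g.g) 7) < ((\h.8) true)))
step 10: [beta@1.0] (false && (7 < ((\h.8) true)))
step 11: [beta@1.1] (false && (7 < 8))
step 12: [delta@1] (false && true)
step 13: [delta@root] false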